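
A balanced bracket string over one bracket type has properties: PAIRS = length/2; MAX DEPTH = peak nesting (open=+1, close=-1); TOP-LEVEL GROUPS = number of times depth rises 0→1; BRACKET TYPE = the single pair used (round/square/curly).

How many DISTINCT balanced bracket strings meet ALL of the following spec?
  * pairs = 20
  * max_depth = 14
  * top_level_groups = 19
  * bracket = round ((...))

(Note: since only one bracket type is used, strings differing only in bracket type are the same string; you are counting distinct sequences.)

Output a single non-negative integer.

Answer: 0

Derivation:
Spec: pairs=20 depth=14 groups=19
Count(depth <= 14) = 19
Count(depth <= 13) = 19
Count(depth == 14) = 19 - 19 = 0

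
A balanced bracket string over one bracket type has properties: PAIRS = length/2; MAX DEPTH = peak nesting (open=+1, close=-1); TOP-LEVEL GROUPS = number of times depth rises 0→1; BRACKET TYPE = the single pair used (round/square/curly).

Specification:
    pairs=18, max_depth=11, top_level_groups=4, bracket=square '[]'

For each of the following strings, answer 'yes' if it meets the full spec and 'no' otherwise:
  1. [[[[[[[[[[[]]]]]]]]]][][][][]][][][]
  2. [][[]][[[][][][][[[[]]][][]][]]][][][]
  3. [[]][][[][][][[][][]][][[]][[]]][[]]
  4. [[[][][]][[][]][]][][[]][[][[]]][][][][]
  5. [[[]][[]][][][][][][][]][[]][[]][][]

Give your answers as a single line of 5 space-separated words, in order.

String 1 '[[[[[[[[[[[]]]]]]]]]][][][][]][][][]': depth seq [1 2 3 4 5 6 7 8 9 10 11 10 9 8 7 6 5 4 3 2 1 2 1 2 1 2 1 2 1 0 1 0 1 0 1 0]
  -> pairs=18 depth=11 groups=4 -> yes
String 2 '[][[]][[[][][][][[[[]]][][]][]]][][][]': depth seq [1 0 1 2 1 0 1 2 3 2 3 2 3 2 3 2 3 4 5 6 5 4 3 4 3 4 3 2 3 2 1 0 1 0 1 0 1 0]
  -> pairs=19 depth=6 groups=6 -> no
String 3 '[[]][][[][][][[][][]][][[]][[]]][[]]': depth seq [1 2 1 0 1 0 1 2 1 2 1 2 1 2 3 2 3 2 3 2 1 2 1 2 3 2 1 2 3 2 1 0 1 2 1 0]
  -> pairs=18 depth=3 groups=4 -> no
String 4 '[[[][][]][[][]][]][][[]][[][[]]][][][][]': depth seq [1 2 3 2 3 2 3 2 1 2 3 2 3 2 1 2 1 0 1 0 1 2 1 0 1 2 1 2 3 2 1 0 1 0 1 0 1 0 1 0]
  -> pairs=20 depth=3 groups=8 -> no
String 5 '[[[]][[]][][][][][][][]][[]][[]][][]': depth seq [1 2 3 2 1 2 3 2 1 2 1 2 1 2 1 2 1 2 1 2 1 2 1 0 1 2 1 0 1 2 1 0 1 0 1 0]
  -> pairs=18 depth=3 groups=5 -> no

Answer: yes no no no no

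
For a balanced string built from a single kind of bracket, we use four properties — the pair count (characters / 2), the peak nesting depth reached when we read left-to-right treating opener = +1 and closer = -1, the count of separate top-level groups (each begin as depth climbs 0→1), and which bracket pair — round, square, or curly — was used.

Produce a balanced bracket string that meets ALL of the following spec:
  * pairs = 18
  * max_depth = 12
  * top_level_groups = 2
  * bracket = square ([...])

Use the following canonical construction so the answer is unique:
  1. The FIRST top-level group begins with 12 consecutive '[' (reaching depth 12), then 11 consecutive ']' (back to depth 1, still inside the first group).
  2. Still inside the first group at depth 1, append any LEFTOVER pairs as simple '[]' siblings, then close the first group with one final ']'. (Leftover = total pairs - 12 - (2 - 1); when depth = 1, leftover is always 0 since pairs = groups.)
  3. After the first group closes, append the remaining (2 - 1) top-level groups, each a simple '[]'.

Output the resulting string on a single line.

Spec: pairs=18 depth=12 groups=2
Leftover pairs = 18 - 12 - (2-1) = 5
First group: deep chain of depth 12 + 5 sibling pairs
Remaining 1 groups: simple '[]' each

Answer: [[[[[[[[[[[[]]]]]]]]]]][][][][][]][]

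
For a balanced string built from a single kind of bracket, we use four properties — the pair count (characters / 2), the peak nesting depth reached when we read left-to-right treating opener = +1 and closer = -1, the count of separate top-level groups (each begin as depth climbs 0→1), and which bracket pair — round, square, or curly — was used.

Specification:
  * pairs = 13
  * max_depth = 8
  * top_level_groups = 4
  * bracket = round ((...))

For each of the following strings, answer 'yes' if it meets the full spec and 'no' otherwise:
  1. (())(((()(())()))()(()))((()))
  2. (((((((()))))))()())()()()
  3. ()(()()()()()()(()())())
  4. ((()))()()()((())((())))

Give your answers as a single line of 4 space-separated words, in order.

Answer: no yes no no

Derivation:
String 1 '(())(((()(())()))()(()))((()))': depth seq [1 2 1 0 1 2 3 4 3 4 5 4 3 4 3 2 1 2 1 2 3 2 1 0 1 2 3 2 1 0]
  -> pairs=15 depth=5 groups=3 -> no
String 2 '(((((((()))))))()())()()()': depth seq [1 2 3 4 5 6 7 8 7 6 5 4 3 2 1 2 1 2 1 0 1 0 1 0 1 0]
  -> pairs=13 depth=8 groups=4 -> yes
String 3 '()(()()()()()()(()())())': depth seq [1 0 1 2 1 2 1 2 1 2 1 2 1 2 1 2 3 2 3 2 1 2 1 0]
  -> pairs=12 depth=3 groups=2 -> no
String 4 '((()))()()()((())((())))': depth seq [1 2 3 2 1 0 1 0 1 0 1 0 1 2 3 2 1 2 3 4 3 2 1 0]
  -> pairs=12 depth=4 groups=5 -> no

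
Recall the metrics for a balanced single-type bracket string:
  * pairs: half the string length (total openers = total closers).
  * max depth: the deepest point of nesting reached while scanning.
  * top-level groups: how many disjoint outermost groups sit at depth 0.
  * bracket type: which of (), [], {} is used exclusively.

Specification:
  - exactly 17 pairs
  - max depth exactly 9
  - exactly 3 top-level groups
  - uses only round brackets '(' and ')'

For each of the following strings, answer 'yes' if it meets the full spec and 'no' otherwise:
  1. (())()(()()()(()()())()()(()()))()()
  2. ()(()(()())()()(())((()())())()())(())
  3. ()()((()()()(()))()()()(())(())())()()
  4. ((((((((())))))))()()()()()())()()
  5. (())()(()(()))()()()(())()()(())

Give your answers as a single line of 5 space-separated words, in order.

Answer: no no no yes no

Derivation:
String 1 '(())()(()()()(()()())()()(()()))()()': depth seq [1 2 1 0 1 0 1 2 1 2 1 2 1 2 3 2 3 2 3 2 1 2 1 2 1 2 3 2 3 2 1 0 1 0 1 0]
  -> pairs=18 depth=3 groups=5 -> no
String 2 '()(()(()())()()(())((()())())()())(())': depth seq [1 0 1 2 1 2 3 2 3 2 1 2 1 2 1 2 3 2 1 2 3 4 3 4 3 2 3 2 1 2 1 2 1 0 1 2 1 0]
  -> pairs=19 depth=4 groups=3 -> no
String 3 '()()((()()()(()))()()()(())(())())()()': depth seq [1 0 1 0 1 2 3 2 3 2 3 2 3 4 3 2 1 2 1 2 1 2 1 2 3 2 1 2 3 2 1 2 1 0 1 0 1 0]
  -> pairs=19 depth=4 groups=5 -> no
String 4 '((((((((())))))))()()()()()())()()': depth seq [1 2 3 4 5 6 7 8 9 8 7 6 5 4 3 2 1 2 1 2 1 2 1 2 1 2 1 2 1 0 1 0 1 0]
  -> pairs=17 depth=9 groups=3 -> yes
String 5 '(())()(()(()))()()()(())()()(())': depth seq [1 2 1 0 1 0 1 2 1 2 3 2 1 0 1 0 1 0 1 0 1 2 1 0 1 0 1 0 1 2 1 0]
  -> pairs=16 depth=3 groups=10 -> no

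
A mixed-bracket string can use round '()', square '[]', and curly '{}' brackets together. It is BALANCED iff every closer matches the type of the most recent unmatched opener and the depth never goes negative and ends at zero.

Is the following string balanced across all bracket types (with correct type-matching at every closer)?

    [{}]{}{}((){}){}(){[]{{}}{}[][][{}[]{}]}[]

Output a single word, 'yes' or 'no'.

Answer: yes

Derivation:
pos 0: push '['; stack = [
pos 1: push '{'; stack = [{
pos 2: '}' matches '{'; pop; stack = [
pos 3: ']' matches '['; pop; stack = (empty)
pos 4: push '{'; stack = {
pos 5: '}' matches '{'; pop; stack = (empty)
pos 6: push '{'; stack = {
pos 7: '}' matches '{'; pop; stack = (empty)
pos 8: push '('; stack = (
pos 9: push '('; stack = ((
pos 10: ')' matches '('; pop; stack = (
pos 11: push '{'; stack = ({
pos 12: '}' matches '{'; pop; stack = (
pos 13: ')' matches '('; pop; stack = (empty)
pos 14: push '{'; stack = {
pos 15: '}' matches '{'; pop; stack = (empty)
pos 16: push '('; stack = (
pos 17: ')' matches '('; pop; stack = (empty)
pos 18: push '{'; stack = {
pos 19: push '['; stack = {[
pos 20: ']' matches '['; pop; stack = {
pos 21: push '{'; stack = {{
pos 22: push '{'; stack = {{{
pos 23: '}' matches '{'; pop; stack = {{
pos 24: '}' matches '{'; pop; stack = {
pos 25: push '{'; stack = {{
pos 26: '}' matches '{'; pop; stack = {
pos 27: push '['; stack = {[
pos 28: ']' matches '['; pop; stack = {
pos 29: push '['; stack = {[
pos 30: ']' matches '['; pop; stack = {
pos 31: push '['; stack = {[
pos 32: push '{'; stack = {[{
pos 33: '}' matches '{'; pop; stack = {[
pos 34: push '['; stack = {[[
pos 35: ']' matches '['; pop; stack = {[
pos 36: push '{'; stack = {[{
pos 37: '}' matches '{'; pop; stack = {[
pos 38: ']' matches '['; pop; stack = {
pos 39: '}' matches '{'; pop; stack = (empty)
pos 40: push '['; stack = [
pos 41: ']' matches '['; pop; stack = (empty)
end: stack empty → VALID
Verdict: properly nested → yes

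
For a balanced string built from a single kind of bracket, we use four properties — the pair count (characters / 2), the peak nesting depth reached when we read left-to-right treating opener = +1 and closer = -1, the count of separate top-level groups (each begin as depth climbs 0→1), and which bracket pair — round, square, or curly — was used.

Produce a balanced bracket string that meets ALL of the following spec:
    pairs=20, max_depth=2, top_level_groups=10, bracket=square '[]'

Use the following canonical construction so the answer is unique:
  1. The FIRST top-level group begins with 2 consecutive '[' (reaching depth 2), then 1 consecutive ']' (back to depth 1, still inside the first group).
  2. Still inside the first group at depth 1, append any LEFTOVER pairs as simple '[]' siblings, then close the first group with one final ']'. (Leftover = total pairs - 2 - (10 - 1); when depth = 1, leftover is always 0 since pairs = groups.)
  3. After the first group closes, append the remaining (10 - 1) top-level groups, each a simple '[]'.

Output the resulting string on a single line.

Spec: pairs=20 depth=2 groups=10
Leftover pairs = 20 - 2 - (10-1) = 9
First group: deep chain of depth 2 + 9 sibling pairs
Remaining 9 groups: simple '[]' each

Answer: [[][][][][][][][][][]][][][][][][][][][]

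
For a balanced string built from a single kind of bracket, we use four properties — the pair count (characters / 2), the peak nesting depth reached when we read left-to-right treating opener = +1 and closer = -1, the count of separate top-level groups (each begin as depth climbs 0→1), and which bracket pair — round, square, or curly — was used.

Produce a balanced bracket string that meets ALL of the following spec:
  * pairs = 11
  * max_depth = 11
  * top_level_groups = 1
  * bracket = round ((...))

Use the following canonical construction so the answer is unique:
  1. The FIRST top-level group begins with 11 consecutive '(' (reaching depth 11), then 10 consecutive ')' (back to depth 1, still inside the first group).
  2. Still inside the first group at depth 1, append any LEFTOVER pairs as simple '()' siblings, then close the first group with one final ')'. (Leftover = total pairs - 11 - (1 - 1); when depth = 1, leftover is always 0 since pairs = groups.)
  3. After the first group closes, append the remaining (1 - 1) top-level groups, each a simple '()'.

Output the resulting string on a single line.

Spec: pairs=11 depth=11 groups=1
Leftover pairs = 11 - 11 - (1-1) = 0
First group: deep chain of depth 11 + 0 sibling pairs
Remaining 0 groups: simple '()' each

Answer: ((((((((((()))))))))))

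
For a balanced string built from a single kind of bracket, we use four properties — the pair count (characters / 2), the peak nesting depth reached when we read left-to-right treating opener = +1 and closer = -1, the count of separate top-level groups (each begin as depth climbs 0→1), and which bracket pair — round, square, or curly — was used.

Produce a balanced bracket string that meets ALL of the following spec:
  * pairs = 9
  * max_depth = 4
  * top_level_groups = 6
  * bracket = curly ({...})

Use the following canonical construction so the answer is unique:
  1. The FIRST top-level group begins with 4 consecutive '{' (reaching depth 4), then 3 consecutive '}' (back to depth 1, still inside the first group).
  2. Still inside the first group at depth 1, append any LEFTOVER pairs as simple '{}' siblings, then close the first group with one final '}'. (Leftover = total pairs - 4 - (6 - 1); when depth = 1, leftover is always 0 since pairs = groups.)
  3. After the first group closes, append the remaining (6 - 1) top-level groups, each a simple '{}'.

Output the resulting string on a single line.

Spec: pairs=9 depth=4 groups=6
Leftover pairs = 9 - 4 - (6-1) = 0
First group: deep chain of depth 4 + 0 sibling pairs
Remaining 5 groups: simple '{}' each

Answer: {{{{}}}}{}{}{}{}{}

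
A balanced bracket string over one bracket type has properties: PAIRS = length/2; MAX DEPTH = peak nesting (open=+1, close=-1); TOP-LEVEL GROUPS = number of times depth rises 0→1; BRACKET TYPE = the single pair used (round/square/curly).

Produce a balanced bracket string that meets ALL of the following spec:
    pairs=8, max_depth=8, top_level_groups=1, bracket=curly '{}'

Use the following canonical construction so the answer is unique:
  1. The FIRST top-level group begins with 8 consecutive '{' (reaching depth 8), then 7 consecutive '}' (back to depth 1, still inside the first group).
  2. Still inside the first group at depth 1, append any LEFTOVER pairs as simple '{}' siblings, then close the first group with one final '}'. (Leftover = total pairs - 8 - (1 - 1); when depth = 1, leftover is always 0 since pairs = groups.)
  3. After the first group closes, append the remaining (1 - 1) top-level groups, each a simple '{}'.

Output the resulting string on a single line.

Spec: pairs=8 depth=8 groups=1
Leftover pairs = 8 - 8 - (1-1) = 0
First group: deep chain of depth 8 + 0 sibling pairs
Remaining 0 groups: simple '{}' each

Answer: {{{{{{{{}}}}}}}}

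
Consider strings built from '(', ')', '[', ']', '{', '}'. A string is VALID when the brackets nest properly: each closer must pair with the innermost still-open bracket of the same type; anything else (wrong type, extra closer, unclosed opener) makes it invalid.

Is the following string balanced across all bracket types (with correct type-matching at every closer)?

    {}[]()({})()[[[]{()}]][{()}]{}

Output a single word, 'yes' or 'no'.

Answer: yes

Derivation:
pos 0: push '{'; stack = {
pos 1: '}' matches '{'; pop; stack = (empty)
pos 2: push '['; stack = [
pos 3: ']' matches '['; pop; stack = (empty)
pos 4: push '('; stack = (
pos 5: ')' matches '('; pop; stack = (empty)
pos 6: push '('; stack = (
pos 7: push '{'; stack = ({
pos 8: '}' matches '{'; pop; stack = (
pos 9: ')' matches '('; pop; stack = (empty)
pos 10: push '('; stack = (
pos 11: ')' matches '('; pop; stack = (empty)
pos 12: push '['; stack = [
pos 13: push '['; stack = [[
pos 14: push '['; stack = [[[
pos 15: ']' matches '['; pop; stack = [[
pos 16: push '{'; stack = [[{
pos 17: push '('; stack = [[{(
pos 18: ')' matches '('; pop; stack = [[{
pos 19: '}' matches '{'; pop; stack = [[
pos 20: ']' matches '['; pop; stack = [
pos 21: ']' matches '['; pop; stack = (empty)
pos 22: push '['; stack = [
pos 23: push '{'; stack = [{
pos 24: push '('; stack = [{(
pos 25: ')' matches '('; pop; stack = [{
pos 26: '}' matches '{'; pop; stack = [
pos 27: ']' matches '['; pop; stack = (empty)
pos 28: push '{'; stack = {
pos 29: '}' matches '{'; pop; stack = (empty)
end: stack empty → VALID
Verdict: properly nested → yes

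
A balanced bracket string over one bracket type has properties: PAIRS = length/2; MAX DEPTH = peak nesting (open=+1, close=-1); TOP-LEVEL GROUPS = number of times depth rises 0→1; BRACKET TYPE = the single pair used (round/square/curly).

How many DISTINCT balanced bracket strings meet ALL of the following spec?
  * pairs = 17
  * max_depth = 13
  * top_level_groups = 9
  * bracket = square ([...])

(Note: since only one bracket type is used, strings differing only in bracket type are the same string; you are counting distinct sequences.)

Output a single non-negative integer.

Spec: pairs=17 depth=13 groups=9
Count(depth <= 13) = 389367
Count(depth <= 12) = 389367
Count(depth == 13) = 389367 - 389367 = 0

Answer: 0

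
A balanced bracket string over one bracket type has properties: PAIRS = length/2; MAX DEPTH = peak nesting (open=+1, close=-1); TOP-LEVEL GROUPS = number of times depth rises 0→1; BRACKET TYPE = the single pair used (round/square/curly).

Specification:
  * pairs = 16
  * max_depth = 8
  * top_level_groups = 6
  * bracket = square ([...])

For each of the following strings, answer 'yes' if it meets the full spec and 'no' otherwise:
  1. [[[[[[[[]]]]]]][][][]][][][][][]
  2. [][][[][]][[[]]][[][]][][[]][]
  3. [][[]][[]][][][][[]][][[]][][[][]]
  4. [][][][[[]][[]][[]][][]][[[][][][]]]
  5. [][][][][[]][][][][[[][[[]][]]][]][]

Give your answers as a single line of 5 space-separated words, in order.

String 1 '[[[[[[[[]]]]]]][][][]][][][][][]': depth seq [1 2 3 4 5 6 7 8 7 6 5 4 3 2 1 2 1 2 1 2 1 0 1 0 1 0 1 0 1 0 1 0]
  -> pairs=16 depth=8 groups=6 -> yes
String 2 '[][][[][]][[[]]][[][]][][[]][]': depth seq [1 0 1 0 1 2 1 2 1 0 1 2 3 2 1 0 1 2 1 2 1 0 1 0 1 2 1 0 1 0]
  -> pairs=15 depth=3 groups=8 -> no
String 3 '[][[]][[]][][][][[]][][[]][][[][]]': depth seq [1 0 1 2 1 0 1 2 1 0 1 0 1 0 1 0 1 2 1 0 1 0 1 2 1 0 1 0 1 2 1 2 1 0]
  -> pairs=17 depth=2 groups=11 -> no
String 4 '[][][][[[]][[]][[]][][]][[[][][][]]]': depth seq [1 0 1 0 1 0 1 2 3 2 1 2 3 2 1 2 3 2 1 2 1 2 1 0 1 2 3 2 3 2 3 2 3 2 1 0]
  -> pairs=18 depth=3 groups=5 -> no
String 5 '[][][][][[]][][][][[[][[[]][]]][]][]': depth seq [1 0 1 0 1 0 1 0 1 2 1 0 1 0 1 0 1 0 1 2 3 2 3 4 5 4 3 4 3 2 1 2 1 0 1 0]
  -> pairs=18 depth=5 groups=10 -> no

Answer: yes no no no no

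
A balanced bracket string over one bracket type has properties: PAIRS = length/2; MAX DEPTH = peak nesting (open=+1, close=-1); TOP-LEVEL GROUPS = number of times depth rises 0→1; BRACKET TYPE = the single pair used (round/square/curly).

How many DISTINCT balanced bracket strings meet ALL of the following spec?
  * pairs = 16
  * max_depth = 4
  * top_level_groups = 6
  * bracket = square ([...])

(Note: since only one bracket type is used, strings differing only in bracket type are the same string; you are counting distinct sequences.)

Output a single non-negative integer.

Answer: 491487

Derivation:
Spec: pairs=16 depth=4 groups=6
Count(depth <= 4) = 728127
Count(depth <= 3) = 236640
Count(depth == 4) = 728127 - 236640 = 491487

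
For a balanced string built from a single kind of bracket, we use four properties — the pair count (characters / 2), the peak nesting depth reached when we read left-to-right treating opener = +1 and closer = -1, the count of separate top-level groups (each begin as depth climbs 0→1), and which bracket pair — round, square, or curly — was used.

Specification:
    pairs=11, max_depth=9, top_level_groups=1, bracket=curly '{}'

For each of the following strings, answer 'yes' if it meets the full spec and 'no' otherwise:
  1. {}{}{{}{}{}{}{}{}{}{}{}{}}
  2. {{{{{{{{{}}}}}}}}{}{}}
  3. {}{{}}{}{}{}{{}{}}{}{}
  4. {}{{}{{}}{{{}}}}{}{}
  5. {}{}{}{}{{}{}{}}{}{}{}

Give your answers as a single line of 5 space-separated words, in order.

Answer: no yes no no no

Derivation:
String 1 '{}{}{{}{}{}{}{}{}{}{}{}{}}': depth seq [1 0 1 0 1 2 1 2 1 2 1 2 1 2 1 2 1 2 1 2 1 2 1 2 1 0]
  -> pairs=13 depth=2 groups=3 -> no
String 2 '{{{{{{{{{}}}}}}}}{}{}}': depth seq [1 2 3 4 5 6 7 8 9 8 7 6 5 4 3 2 1 2 1 2 1 0]
  -> pairs=11 depth=9 groups=1 -> yes
String 3 '{}{{}}{}{}{}{{}{}}{}{}': depth seq [1 0 1 2 1 0 1 0 1 0 1 0 1 2 1 2 1 0 1 0 1 0]
  -> pairs=11 depth=2 groups=8 -> no
String 4 '{}{{}{{}}{{{}}}}{}{}': depth seq [1 0 1 2 1 2 3 2 1 2 3 4 3 2 1 0 1 0 1 0]
  -> pairs=10 depth=4 groups=4 -> no
String 5 '{}{}{}{}{{}{}{}}{}{}{}': depth seq [1 0 1 0 1 0 1 0 1 2 1 2 1 2 1 0 1 0 1 0 1 0]
  -> pairs=11 depth=2 groups=8 -> no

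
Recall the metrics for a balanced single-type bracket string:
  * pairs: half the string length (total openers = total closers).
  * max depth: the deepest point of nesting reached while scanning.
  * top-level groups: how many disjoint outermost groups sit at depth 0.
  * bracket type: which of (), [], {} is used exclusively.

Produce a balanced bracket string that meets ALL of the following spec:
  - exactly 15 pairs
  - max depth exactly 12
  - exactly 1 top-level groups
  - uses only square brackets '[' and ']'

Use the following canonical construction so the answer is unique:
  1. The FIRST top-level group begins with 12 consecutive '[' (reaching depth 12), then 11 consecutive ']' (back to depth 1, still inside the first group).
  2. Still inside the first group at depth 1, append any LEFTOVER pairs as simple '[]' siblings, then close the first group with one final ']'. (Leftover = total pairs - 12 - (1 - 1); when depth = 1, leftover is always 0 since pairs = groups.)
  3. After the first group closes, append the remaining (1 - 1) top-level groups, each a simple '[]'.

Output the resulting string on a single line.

Answer: [[[[[[[[[[[[]]]]]]]]]]][][][]]

Derivation:
Spec: pairs=15 depth=12 groups=1
Leftover pairs = 15 - 12 - (1-1) = 3
First group: deep chain of depth 12 + 3 sibling pairs
Remaining 0 groups: simple '[]' each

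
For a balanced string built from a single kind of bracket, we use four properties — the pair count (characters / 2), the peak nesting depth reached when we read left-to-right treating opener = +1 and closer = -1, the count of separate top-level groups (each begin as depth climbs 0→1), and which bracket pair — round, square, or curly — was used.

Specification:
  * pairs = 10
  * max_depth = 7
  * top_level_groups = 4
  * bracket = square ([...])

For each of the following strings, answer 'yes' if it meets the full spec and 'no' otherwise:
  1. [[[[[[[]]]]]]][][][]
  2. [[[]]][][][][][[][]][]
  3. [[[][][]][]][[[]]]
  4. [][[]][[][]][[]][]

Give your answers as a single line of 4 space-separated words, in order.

String 1 '[[[[[[[]]]]]]][][][]': depth seq [1 2 3 4 5 6 7 6 5 4 3 2 1 0 1 0 1 0 1 0]
  -> pairs=10 depth=7 groups=4 -> yes
String 2 '[[[]]][][][][][[][]][]': depth seq [1 2 3 2 1 0 1 0 1 0 1 0 1 0 1 2 1 2 1 0 1 0]
  -> pairs=11 depth=3 groups=7 -> no
String 3 '[[[][][]][]][[[]]]': depth seq [1 2 3 2 3 2 3 2 1 2 1 0 1 2 3 2 1 0]
  -> pairs=9 depth=3 groups=2 -> no
String 4 '[][[]][[][]][[]][]': depth seq [1 0 1 2 1 0 1 2 1 2 1 0 1 2 1 0 1 0]
  -> pairs=9 depth=2 groups=5 -> no

Answer: yes no no no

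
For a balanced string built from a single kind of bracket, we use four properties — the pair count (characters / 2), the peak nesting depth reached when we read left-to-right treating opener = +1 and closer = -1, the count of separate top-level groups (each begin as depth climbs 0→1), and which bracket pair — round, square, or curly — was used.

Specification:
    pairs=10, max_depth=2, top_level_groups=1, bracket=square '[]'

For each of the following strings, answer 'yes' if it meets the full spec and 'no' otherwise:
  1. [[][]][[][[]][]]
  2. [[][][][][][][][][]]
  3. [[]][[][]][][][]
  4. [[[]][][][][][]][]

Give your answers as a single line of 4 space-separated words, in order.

String 1 '[[][]][[][[]][]]': depth seq [1 2 1 2 1 0 1 2 1 2 3 2 1 2 1 0]
  -> pairs=8 depth=3 groups=2 -> no
String 2 '[[][][][][][][][][]]': depth seq [1 2 1 2 1 2 1 2 1 2 1 2 1 2 1 2 1 2 1 0]
  -> pairs=10 depth=2 groups=1 -> yes
String 3 '[[]][[][]][][][]': depth seq [1 2 1 0 1 2 1 2 1 0 1 0 1 0 1 0]
  -> pairs=8 depth=2 groups=5 -> no
String 4 '[[[]][][][][][]][]': depth seq [1 2 3 2 1 2 1 2 1 2 1 2 1 2 1 0 1 0]
  -> pairs=9 depth=3 groups=2 -> no

Answer: no yes no no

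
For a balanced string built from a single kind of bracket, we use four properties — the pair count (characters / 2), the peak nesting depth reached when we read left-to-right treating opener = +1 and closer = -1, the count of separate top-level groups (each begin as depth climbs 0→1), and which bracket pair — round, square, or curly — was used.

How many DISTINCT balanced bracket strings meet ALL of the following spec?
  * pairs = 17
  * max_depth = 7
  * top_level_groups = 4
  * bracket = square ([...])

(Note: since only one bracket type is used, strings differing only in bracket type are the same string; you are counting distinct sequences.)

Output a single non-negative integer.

Spec: pairs=17 depth=7 groups=4
Count(depth <= 7) = 14922936
Count(depth <= 6) = 13050152
Count(depth == 7) = 14922936 - 13050152 = 1872784

Answer: 1872784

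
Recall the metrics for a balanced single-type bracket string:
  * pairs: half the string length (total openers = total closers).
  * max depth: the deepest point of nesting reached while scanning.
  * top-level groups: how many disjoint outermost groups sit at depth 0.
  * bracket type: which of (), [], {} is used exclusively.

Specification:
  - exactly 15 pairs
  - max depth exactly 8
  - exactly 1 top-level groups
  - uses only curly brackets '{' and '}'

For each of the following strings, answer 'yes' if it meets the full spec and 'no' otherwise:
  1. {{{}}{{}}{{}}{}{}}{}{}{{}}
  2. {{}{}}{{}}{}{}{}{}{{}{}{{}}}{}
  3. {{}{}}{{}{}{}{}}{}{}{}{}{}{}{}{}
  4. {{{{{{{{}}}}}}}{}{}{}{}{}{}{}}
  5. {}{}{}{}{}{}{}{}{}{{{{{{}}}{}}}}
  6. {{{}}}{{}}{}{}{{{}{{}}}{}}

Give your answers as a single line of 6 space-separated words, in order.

String 1 '{{{}}{{}}{{}}{}{}}{}{}{{}}': depth seq [1 2 3 2 1 2 3 2 1 2 3 2 1 2 1 2 1 0 1 0 1 0 1 2 1 0]
  -> pairs=13 depth=3 groups=4 -> no
String 2 '{{}{}}{{}}{}{}{}{}{{}{}{{}}}{}': depth seq [1 2 1 2 1 0 1 2 1 0 1 0 1 0 1 0 1 0 1 2 1 2 1 2 3 2 1 0 1 0]
  -> pairs=15 depth=3 groups=8 -> no
String 3 '{{}{}}{{}{}{}{}}{}{}{}{}{}{}{}{}': depth seq [1 2 1 2 1 0 1 2 1 2 1 2 1 2 1 0 1 0 1 0 1 0 1 0 1 0 1 0 1 0 1 0]
  -> pairs=16 depth=2 groups=10 -> no
String 4 '{{{{{{{{}}}}}}}{}{}{}{}{}{}{}}': depth seq [1 2 3 4 5 6 7 8 7 6 5 4 3 2 1 2 1 2 1 2 1 2 1 2 1 2 1 2 1 0]
  -> pairs=15 depth=8 groups=1 -> yes
String 5 '{}{}{}{}{}{}{}{}{}{{{{{{}}}{}}}}': depth seq [1 0 1 0 1 0 1 0 1 0 1 0 1 0 1 0 1 0 1 2 3 4 5 6 5 4 3 4 3 2 1 0]
  -> pairs=16 depth=6 groups=10 -> no
String 6 '{{{}}}{{}}{}{}{{{}{{}}}{}}': depth seq [1 2 3 2 1 0 1 2 1 0 1 0 1 0 1 2 3 2 3 4 3 2 1 2 1 0]
  -> pairs=13 depth=4 groups=5 -> no

Answer: no no no yes no no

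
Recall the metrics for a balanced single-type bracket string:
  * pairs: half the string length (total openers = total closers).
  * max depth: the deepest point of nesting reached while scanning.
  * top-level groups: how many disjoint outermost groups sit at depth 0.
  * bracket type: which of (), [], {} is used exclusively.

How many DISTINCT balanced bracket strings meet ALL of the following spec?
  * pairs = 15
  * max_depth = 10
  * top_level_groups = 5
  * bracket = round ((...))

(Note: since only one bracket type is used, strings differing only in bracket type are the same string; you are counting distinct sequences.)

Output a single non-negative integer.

Spec: pairs=15 depth=10 groups=5
Count(depth <= 10) = 653747
Count(depth <= 9) = 653642
Count(depth == 10) = 653747 - 653642 = 105

Answer: 105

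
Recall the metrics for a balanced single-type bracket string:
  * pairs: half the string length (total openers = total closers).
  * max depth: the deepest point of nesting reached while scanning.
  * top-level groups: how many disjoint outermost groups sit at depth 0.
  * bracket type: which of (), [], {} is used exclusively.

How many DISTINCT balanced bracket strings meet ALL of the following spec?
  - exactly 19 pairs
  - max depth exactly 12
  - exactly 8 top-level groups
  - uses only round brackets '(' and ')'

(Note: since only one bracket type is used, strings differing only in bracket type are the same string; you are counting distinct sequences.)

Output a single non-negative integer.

Spec: pairs=19 depth=12 groups=8
Count(depth <= 12) = 14567280
Count(depth <= 11) = 14567272
Count(depth == 12) = 14567280 - 14567272 = 8

Answer: 8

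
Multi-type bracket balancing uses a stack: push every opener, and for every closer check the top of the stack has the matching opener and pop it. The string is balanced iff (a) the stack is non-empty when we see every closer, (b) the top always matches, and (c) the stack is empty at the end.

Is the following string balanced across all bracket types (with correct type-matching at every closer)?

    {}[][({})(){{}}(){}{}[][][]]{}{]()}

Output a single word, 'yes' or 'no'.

pos 0: push '{'; stack = {
pos 1: '}' matches '{'; pop; stack = (empty)
pos 2: push '['; stack = [
pos 3: ']' matches '['; pop; stack = (empty)
pos 4: push '['; stack = [
pos 5: push '('; stack = [(
pos 6: push '{'; stack = [({
pos 7: '}' matches '{'; pop; stack = [(
pos 8: ')' matches '('; pop; stack = [
pos 9: push '('; stack = [(
pos 10: ')' matches '('; pop; stack = [
pos 11: push '{'; stack = [{
pos 12: push '{'; stack = [{{
pos 13: '}' matches '{'; pop; stack = [{
pos 14: '}' matches '{'; pop; stack = [
pos 15: push '('; stack = [(
pos 16: ')' matches '('; pop; stack = [
pos 17: push '{'; stack = [{
pos 18: '}' matches '{'; pop; stack = [
pos 19: push '{'; stack = [{
pos 20: '}' matches '{'; pop; stack = [
pos 21: push '['; stack = [[
pos 22: ']' matches '['; pop; stack = [
pos 23: push '['; stack = [[
pos 24: ']' matches '['; pop; stack = [
pos 25: push '['; stack = [[
pos 26: ']' matches '['; pop; stack = [
pos 27: ']' matches '['; pop; stack = (empty)
pos 28: push '{'; stack = {
pos 29: '}' matches '{'; pop; stack = (empty)
pos 30: push '{'; stack = {
pos 31: saw closer ']' but top of stack is '{' (expected '}') → INVALID
Verdict: type mismatch at position 31: ']' closes '{' → no

Answer: no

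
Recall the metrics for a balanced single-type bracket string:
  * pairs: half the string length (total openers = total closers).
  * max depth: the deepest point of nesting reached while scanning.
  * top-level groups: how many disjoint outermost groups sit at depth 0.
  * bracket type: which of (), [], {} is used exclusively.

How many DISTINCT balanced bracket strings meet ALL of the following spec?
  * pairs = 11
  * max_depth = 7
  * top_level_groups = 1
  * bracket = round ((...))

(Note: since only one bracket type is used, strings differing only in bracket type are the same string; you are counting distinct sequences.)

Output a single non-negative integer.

Spec: pairs=11 depth=7 groups=1
Count(depth <= 7) = 16016
Count(depth <= 6) = 14041
Count(depth == 7) = 16016 - 14041 = 1975

Answer: 1975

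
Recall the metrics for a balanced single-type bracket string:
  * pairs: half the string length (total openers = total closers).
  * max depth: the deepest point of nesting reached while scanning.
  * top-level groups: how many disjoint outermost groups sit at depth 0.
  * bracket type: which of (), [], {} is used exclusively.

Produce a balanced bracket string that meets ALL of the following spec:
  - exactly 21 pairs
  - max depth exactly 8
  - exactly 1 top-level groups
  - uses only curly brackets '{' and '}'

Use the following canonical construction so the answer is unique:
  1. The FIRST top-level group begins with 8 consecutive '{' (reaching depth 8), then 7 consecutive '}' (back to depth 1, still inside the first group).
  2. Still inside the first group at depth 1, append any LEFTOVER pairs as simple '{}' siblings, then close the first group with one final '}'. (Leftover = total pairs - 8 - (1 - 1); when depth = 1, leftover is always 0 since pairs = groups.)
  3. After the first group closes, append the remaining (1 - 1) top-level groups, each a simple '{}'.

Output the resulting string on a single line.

Spec: pairs=21 depth=8 groups=1
Leftover pairs = 21 - 8 - (1-1) = 13
First group: deep chain of depth 8 + 13 sibling pairs
Remaining 0 groups: simple '{}' each

Answer: {{{{{{{{}}}}}}}{}{}{}{}{}{}{}{}{}{}{}{}{}}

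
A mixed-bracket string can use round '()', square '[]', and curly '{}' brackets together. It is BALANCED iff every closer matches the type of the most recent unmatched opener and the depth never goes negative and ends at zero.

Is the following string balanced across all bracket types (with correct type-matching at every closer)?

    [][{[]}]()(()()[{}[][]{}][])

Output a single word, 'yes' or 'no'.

Answer: yes

Derivation:
pos 0: push '['; stack = [
pos 1: ']' matches '['; pop; stack = (empty)
pos 2: push '['; stack = [
pos 3: push '{'; stack = [{
pos 4: push '['; stack = [{[
pos 5: ']' matches '['; pop; stack = [{
pos 6: '}' matches '{'; pop; stack = [
pos 7: ']' matches '['; pop; stack = (empty)
pos 8: push '('; stack = (
pos 9: ')' matches '('; pop; stack = (empty)
pos 10: push '('; stack = (
pos 11: push '('; stack = ((
pos 12: ')' matches '('; pop; stack = (
pos 13: push '('; stack = ((
pos 14: ')' matches '('; pop; stack = (
pos 15: push '['; stack = ([
pos 16: push '{'; stack = ([{
pos 17: '}' matches '{'; pop; stack = ([
pos 18: push '['; stack = ([[
pos 19: ']' matches '['; pop; stack = ([
pos 20: push '['; stack = ([[
pos 21: ']' matches '['; pop; stack = ([
pos 22: push '{'; stack = ([{
pos 23: '}' matches '{'; pop; stack = ([
pos 24: ']' matches '['; pop; stack = (
pos 25: push '['; stack = ([
pos 26: ']' matches '['; pop; stack = (
pos 27: ')' matches '('; pop; stack = (empty)
end: stack empty → VALID
Verdict: properly nested → yes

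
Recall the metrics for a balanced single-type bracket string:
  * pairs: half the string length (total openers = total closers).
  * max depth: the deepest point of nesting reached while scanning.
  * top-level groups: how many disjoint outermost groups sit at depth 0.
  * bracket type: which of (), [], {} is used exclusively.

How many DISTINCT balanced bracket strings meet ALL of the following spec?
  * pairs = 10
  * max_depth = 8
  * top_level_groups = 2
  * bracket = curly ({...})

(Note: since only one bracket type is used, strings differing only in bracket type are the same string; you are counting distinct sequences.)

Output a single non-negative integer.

Spec: pairs=10 depth=8 groups=2
Count(depth <= 8) = 4860
Count(depth <= 7) = 4832
Count(depth == 8) = 4860 - 4832 = 28

Answer: 28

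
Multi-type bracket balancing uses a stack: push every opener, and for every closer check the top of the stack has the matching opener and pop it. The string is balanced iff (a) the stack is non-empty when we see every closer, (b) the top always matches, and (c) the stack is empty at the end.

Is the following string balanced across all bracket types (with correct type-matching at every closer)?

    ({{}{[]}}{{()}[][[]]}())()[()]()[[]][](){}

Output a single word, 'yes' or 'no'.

Answer: yes

Derivation:
pos 0: push '('; stack = (
pos 1: push '{'; stack = ({
pos 2: push '{'; stack = ({{
pos 3: '}' matches '{'; pop; stack = ({
pos 4: push '{'; stack = ({{
pos 5: push '['; stack = ({{[
pos 6: ']' matches '['; pop; stack = ({{
pos 7: '}' matches '{'; pop; stack = ({
pos 8: '}' matches '{'; pop; stack = (
pos 9: push '{'; stack = ({
pos 10: push '{'; stack = ({{
pos 11: push '('; stack = ({{(
pos 12: ')' matches '('; pop; stack = ({{
pos 13: '}' matches '{'; pop; stack = ({
pos 14: push '['; stack = ({[
pos 15: ']' matches '['; pop; stack = ({
pos 16: push '['; stack = ({[
pos 17: push '['; stack = ({[[
pos 18: ']' matches '['; pop; stack = ({[
pos 19: ']' matches '['; pop; stack = ({
pos 20: '}' matches '{'; pop; stack = (
pos 21: push '('; stack = ((
pos 22: ')' matches '('; pop; stack = (
pos 23: ')' matches '('; pop; stack = (empty)
pos 24: push '('; stack = (
pos 25: ')' matches '('; pop; stack = (empty)
pos 26: push '['; stack = [
pos 27: push '('; stack = [(
pos 28: ')' matches '('; pop; stack = [
pos 29: ']' matches '['; pop; stack = (empty)
pos 30: push '('; stack = (
pos 31: ')' matches '('; pop; stack = (empty)
pos 32: push '['; stack = [
pos 33: push '['; stack = [[
pos 34: ']' matches '['; pop; stack = [
pos 35: ']' matches '['; pop; stack = (empty)
pos 36: push '['; stack = [
pos 37: ']' matches '['; pop; stack = (empty)
pos 38: push '('; stack = (
pos 39: ')' matches '('; pop; stack = (empty)
pos 40: push '{'; stack = {
pos 41: '}' matches '{'; pop; stack = (empty)
end: stack empty → VALID
Verdict: properly nested → yes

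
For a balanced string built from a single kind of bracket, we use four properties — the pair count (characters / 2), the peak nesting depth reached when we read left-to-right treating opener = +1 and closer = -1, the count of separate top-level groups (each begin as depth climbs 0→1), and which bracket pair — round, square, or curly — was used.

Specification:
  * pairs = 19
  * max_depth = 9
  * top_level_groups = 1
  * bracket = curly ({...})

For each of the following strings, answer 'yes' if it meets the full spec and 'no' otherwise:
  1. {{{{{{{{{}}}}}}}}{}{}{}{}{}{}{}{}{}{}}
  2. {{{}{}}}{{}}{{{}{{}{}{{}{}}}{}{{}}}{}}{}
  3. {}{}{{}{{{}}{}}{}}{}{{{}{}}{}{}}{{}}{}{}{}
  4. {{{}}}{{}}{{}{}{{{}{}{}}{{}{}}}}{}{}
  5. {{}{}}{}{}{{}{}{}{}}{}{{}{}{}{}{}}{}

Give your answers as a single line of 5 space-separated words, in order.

Answer: yes no no no no

Derivation:
String 1 '{{{{{{{{{}}}}}}}}{}{}{}{}{}{}{}{}{}{}}': depth seq [1 2 3 4 5 6 7 8 9 8 7 6 5 4 3 2 1 2 1 2 1 2 1 2 1 2 1 2 1 2 1 2 1 2 1 2 1 0]
  -> pairs=19 depth=9 groups=1 -> yes
String 2 '{{{}{}}}{{}}{{{}{{}{}{{}{}}}{}{{}}}{}}{}': depth seq [1 2 3 2 3 2 1 0 1 2 1 0 1 2 3 2 3 4 3 4 3 4 5 4 5 4 3 2 3 2 3 4 3 2 1 2 1 0 1 0]
  -> pairs=20 depth=5 groups=4 -> no
String 3 '{}{}{{}{{{}}{}}{}}{}{{{}{}}{}{}}{{}}{}{}{}': depth seq [1 0 1 0 1 2 1 2 3 4 3 2 3 2 1 2 1 0 1 0 1 2 3 2 3 2 1 2 1 2 1 0 1 2 1 0 1 0 1 0 1 0]
  -> pairs=21 depth=4 groups=9 -> no
String 4 '{{{}}}{{}}{{}{}{{{}{}{}}{{}{}}}}{}{}': depth seq [1 2 3 2 1 0 1 2 1 0 1 2 1 2 1 2 3 4 3 4 3 4 3 2 3 4 3 4 3 2 1 0 1 0 1 0]
  -> pairs=18 depth=4 groups=5 -> no
String 5 '{{}{}}{}{}{{}{}{}{}}{}{{}{}{}{}{}}{}': depth seq [1 2 1 2 1 0 1 0 1 0 1 2 1 2 1 2 1 2 1 0 1 0 1 2 1 2 1 2 1 2 1 2 1 0 1 0]
  -> pairs=18 depth=2 groups=7 -> no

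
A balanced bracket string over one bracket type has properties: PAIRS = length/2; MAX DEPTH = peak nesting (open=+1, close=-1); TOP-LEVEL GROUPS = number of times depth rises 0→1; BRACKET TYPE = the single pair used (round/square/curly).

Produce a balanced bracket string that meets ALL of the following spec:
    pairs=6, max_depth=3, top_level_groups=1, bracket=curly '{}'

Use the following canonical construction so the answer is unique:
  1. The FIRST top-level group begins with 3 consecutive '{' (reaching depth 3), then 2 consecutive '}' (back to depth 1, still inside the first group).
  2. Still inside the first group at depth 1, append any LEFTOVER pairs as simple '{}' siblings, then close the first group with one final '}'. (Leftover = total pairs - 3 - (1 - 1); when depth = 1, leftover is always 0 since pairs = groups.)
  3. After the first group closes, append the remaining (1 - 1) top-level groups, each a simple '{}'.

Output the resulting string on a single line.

Answer: {{{}}{}{}{}}

Derivation:
Spec: pairs=6 depth=3 groups=1
Leftover pairs = 6 - 3 - (1-1) = 3
First group: deep chain of depth 3 + 3 sibling pairs
Remaining 0 groups: simple '{}' each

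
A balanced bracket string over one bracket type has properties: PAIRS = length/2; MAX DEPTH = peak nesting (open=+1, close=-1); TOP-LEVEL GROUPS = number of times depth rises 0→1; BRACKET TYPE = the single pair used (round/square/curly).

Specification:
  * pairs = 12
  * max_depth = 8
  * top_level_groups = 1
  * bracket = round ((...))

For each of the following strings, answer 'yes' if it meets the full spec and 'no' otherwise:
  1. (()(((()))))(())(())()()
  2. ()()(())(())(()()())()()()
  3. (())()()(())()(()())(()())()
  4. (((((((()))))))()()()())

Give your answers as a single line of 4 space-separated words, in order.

Answer: no no no yes

Derivation:
String 1 '(()(((()))))(())(())()()': depth seq [1 2 1 2 3 4 5 4 3 2 1 0 1 2 1 0 1 2 1 0 1 0 1 0]
  -> pairs=12 depth=5 groups=5 -> no
String 2 '()()(())(())(()()())()()()': depth seq [1 0 1 0 1 2 1 0 1 2 1 0 1 2 1 2 1 2 1 0 1 0 1 0 1 0]
  -> pairs=13 depth=2 groups=8 -> no
String 3 '(())()()(())()(()())(()())()': depth seq [1 2 1 0 1 0 1 0 1 2 1 0 1 0 1 2 1 2 1 0 1 2 1 2 1 0 1 0]
  -> pairs=14 depth=2 groups=8 -> no
String 4 '(((((((()))))))()()()())': depth seq [1 2 3 4 5 6 7 8 7 6 5 4 3 2 1 2 1 2 1 2 1 2 1 0]
  -> pairs=12 depth=8 groups=1 -> yes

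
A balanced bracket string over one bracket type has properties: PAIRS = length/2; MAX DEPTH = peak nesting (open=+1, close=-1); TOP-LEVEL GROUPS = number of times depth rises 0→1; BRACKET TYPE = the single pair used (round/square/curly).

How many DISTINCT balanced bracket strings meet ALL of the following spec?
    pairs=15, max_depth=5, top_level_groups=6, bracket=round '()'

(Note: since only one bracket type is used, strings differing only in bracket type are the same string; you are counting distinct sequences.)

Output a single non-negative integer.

Spec: pairs=15 depth=5 groups=6
Count(depth <= 5) = 293480
Count(depth <= 4) = 220910
Count(depth == 5) = 293480 - 220910 = 72570

Answer: 72570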